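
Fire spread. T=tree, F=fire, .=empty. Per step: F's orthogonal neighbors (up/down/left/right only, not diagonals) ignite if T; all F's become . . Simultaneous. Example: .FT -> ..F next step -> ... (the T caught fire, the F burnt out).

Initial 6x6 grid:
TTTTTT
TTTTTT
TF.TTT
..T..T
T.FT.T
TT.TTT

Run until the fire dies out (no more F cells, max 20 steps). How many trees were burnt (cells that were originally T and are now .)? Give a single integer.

Answer: 23

Derivation:
Step 1: +4 fires, +2 burnt (F count now 4)
Step 2: +4 fires, +4 burnt (F count now 4)
Step 3: +4 fires, +4 burnt (F count now 4)
Step 4: +4 fires, +4 burnt (F count now 4)
Step 5: +4 fires, +4 burnt (F count now 4)
Step 6: +3 fires, +4 burnt (F count now 3)
Step 7: +0 fires, +3 burnt (F count now 0)
Fire out after step 7
Initially T: 26, now '.': 33
Total burnt (originally-T cells now '.'): 23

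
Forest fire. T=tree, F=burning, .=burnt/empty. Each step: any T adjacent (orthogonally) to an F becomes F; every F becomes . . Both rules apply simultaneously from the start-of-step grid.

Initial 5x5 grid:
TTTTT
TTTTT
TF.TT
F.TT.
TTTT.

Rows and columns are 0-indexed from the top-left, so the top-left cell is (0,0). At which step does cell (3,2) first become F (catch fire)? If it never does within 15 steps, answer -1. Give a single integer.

Step 1: cell (3,2)='T' (+3 fires, +2 burnt)
Step 2: cell (3,2)='T' (+4 fires, +3 burnt)
Step 3: cell (3,2)='T' (+4 fires, +4 burnt)
Step 4: cell (3,2)='F' (+5 fires, +4 burnt)
  -> target ignites at step 4
Step 5: cell (3,2)='.' (+3 fires, +5 burnt)
Step 6: cell (3,2)='.' (+0 fires, +3 burnt)
  fire out at step 6

4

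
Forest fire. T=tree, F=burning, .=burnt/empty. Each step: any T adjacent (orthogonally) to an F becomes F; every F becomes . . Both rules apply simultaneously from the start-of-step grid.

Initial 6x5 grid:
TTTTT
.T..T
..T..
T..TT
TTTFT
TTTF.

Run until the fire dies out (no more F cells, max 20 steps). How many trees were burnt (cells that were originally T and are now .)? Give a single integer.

Step 1: +4 fires, +2 burnt (F count now 4)
Step 2: +3 fires, +4 burnt (F count now 3)
Step 3: +2 fires, +3 burnt (F count now 2)
Step 4: +1 fires, +2 burnt (F count now 1)
Step 5: +0 fires, +1 burnt (F count now 0)
Fire out after step 5
Initially T: 18, now '.': 22
Total burnt (originally-T cells now '.'): 10

Answer: 10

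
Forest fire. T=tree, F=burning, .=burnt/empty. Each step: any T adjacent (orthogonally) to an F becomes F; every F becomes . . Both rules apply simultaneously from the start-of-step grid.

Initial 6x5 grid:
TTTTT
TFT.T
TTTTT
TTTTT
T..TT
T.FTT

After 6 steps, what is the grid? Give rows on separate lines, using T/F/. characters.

Step 1: 5 trees catch fire, 2 burn out
  TFTTT
  F.F.T
  TFTTT
  TTTTT
  T..TT
  T..FT
Step 2: 7 trees catch fire, 5 burn out
  F.FTT
  ....T
  F.FTT
  TFTTT
  T..FT
  T...F
Step 3: 6 trees catch fire, 7 burn out
  ...FT
  ....T
  ...FT
  F.FFT
  T...F
  T....
Step 4: 4 trees catch fire, 6 burn out
  ....F
  ....T
  ....F
  ....F
  F....
  T....
Step 5: 2 trees catch fire, 4 burn out
  .....
  ....F
  .....
  .....
  .....
  F....
Step 6: 0 trees catch fire, 2 burn out
  .....
  .....
  .....
  .....
  .....
  .....

.....
.....
.....
.....
.....
.....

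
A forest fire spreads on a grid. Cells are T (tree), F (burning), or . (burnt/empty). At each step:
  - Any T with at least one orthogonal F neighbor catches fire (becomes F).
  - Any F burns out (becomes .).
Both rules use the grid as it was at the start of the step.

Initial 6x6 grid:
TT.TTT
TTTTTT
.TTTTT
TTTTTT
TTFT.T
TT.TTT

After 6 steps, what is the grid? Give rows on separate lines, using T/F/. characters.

Step 1: 3 trees catch fire, 1 burn out
  TT.TTT
  TTTTTT
  .TTTTT
  TTFTTT
  TF.F.T
  TT.TTT
Step 2: 6 trees catch fire, 3 burn out
  TT.TTT
  TTTTTT
  .TFTTT
  TF.FTT
  F....T
  TF.FTT
Step 3: 7 trees catch fire, 6 burn out
  TT.TTT
  TTFTTT
  .F.FTT
  F...FT
  .....T
  F...FT
Step 4: 5 trees catch fire, 7 burn out
  TT.TTT
  TF.FTT
  ....FT
  .....F
  .....T
  .....F
Step 5: 6 trees catch fire, 5 burn out
  TF.FTT
  F...FT
  .....F
  ......
  .....F
  ......
Step 6: 3 trees catch fire, 6 burn out
  F...FT
  .....F
  ......
  ......
  ......
  ......

F...FT
.....F
......
......
......
......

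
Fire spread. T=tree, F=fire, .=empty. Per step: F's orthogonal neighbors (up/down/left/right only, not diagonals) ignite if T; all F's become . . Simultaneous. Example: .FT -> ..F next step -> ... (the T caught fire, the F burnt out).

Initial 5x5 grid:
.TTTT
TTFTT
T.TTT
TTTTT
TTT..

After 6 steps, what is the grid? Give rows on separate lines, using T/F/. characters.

Step 1: 4 trees catch fire, 1 burn out
  .TFTT
  TF.FT
  T.FTT
  TTTTT
  TTT..
Step 2: 6 trees catch fire, 4 burn out
  .F.FT
  F...F
  T..FT
  TTFTT
  TTT..
Step 3: 6 trees catch fire, 6 burn out
  ....F
  .....
  F...F
  TF.FT
  TTF..
Step 4: 3 trees catch fire, 6 burn out
  .....
  .....
  .....
  F...F
  TF...
Step 5: 1 trees catch fire, 3 burn out
  .....
  .....
  .....
  .....
  F....
Step 6: 0 trees catch fire, 1 burn out
  .....
  .....
  .....
  .....
  .....

.....
.....
.....
.....
.....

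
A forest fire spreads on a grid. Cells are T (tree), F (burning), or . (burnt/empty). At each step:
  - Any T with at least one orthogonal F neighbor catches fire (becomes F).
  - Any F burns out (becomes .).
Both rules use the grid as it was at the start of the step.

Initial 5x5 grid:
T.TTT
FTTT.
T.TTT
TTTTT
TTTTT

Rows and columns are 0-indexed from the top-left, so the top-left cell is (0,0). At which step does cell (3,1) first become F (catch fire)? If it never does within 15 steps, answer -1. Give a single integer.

Step 1: cell (3,1)='T' (+3 fires, +1 burnt)
Step 2: cell (3,1)='T' (+2 fires, +3 burnt)
Step 3: cell (3,1)='F' (+5 fires, +2 burnt)
  -> target ignites at step 3
Step 4: cell (3,1)='.' (+4 fires, +5 burnt)
Step 5: cell (3,1)='.' (+4 fires, +4 burnt)
Step 6: cell (3,1)='.' (+2 fires, +4 burnt)
Step 7: cell (3,1)='.' (+1 fires, +2 burnt)
Step 8: cell (3,1)='.' (+0 fires, +1 burnt)
  fire out at step 8

3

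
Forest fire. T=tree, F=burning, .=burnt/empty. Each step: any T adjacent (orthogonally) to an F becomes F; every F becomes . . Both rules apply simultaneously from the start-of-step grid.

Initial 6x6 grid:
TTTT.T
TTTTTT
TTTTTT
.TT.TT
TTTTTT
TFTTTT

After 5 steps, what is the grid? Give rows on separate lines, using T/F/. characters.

Step 1: 3 trees catch fire, 1 burn out
  TTTT.T
  TTTTTT
  TTTTTT
  .TT.TT
  TFTTTT
  F.FTTT
Step 2: 4 trees catch fire, 3 burn out
  TTTT.T
  TTTTTT
  TTTTTT
  .FT.TT
  F.FTTT
  ...FTT
Step 3: 4 trees catch fire, 4 burn out
  TTTT.T
  TTTTTT
  TFTTTT
  ..F.TT
  ...FTT
  ....FT
Step 4: 5 trees catch fire, 4 burn out
  TTTT.T
  TFTTTT
  F.FTTT
  ....TT
  ....FT
  .....F
Step 5: 6 trees catch fire, 5 burn out
  TFTT.T
  F.FTTT
  ...FTT
  ....FT
  .....F
  ......

TFTT.T
F.FTTT
...FTT
....FT
.....F
......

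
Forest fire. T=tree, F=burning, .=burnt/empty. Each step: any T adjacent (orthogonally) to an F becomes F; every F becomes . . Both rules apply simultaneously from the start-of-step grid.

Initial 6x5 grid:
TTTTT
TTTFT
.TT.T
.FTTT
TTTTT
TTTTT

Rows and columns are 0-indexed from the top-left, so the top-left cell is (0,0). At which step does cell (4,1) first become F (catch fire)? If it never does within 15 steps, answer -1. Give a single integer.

Step 1: cell (4,1)='F' (+6 fires, +2 burnt)
  -> target ignites at step 1
Step 2: cell (4,1)='.' (+9 fires, +6 burnt)
Step 3: cell (4,1)='.' (+6 fires, +9 burnt)
Step 4: cell (4,1)='.' (+3 fires, +6 burnt)
Step 5: cell (4,1)='.' (+1 fires, +3 burnt)
Step 6: cell (4,1)='.' (+0 fires, +1 burnt)
  fire out at step 6

1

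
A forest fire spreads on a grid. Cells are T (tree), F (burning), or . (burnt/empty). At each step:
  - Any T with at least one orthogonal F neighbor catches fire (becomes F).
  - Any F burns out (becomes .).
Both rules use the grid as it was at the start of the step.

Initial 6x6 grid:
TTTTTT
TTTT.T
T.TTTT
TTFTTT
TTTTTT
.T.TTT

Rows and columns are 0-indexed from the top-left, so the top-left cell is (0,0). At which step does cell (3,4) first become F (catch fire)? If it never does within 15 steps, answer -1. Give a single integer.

Step 1: cell (3,4)='T' (+4 fires, +1 burnt)
Step 2: cell (3,4)='F' (+6 fires, +4 burnt)
  -> target ignites at step 2
Step 3: cell (3,4)='.' (+10 fires, +6 burnt)
Step 4: cell (3,4)='.' (+6 fires, +10 burnt)
Step 5: cell (3,4)='.' (+4 fires, +6 burnt)
Step 6: cell (3,4)='.' (+1 fires, +4 burnt)
Step 7: cell (3,4)='.' (+0 fires, +1 burnt)
  fire out at step 7

2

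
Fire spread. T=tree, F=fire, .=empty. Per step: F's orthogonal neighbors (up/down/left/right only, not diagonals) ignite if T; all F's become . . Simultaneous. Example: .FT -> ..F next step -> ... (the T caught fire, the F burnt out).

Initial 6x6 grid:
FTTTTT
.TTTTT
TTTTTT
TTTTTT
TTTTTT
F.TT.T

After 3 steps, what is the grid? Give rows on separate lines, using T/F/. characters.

Step 1: 2 trees catch fire, 2 burn out
  .FTTTT
  .TTTTT
  TTTTTT
  TTTTTT
  FTTTTT
  ..TT.T
Step 2: 4 trees catch fire, 2 burn out
  ..FTTT
  .FTTTT
  TTTTTT
  FTTTTT
  .FTTTT
  ..TT.T
Step 3: 6 trees catch fire, 4 burn out
  ...FTT
  ..FTTT
  FFTTTT
  .FTTTT
  ..FTTT
  ..TT.T

...FTT
..FTTT
FFTTTT
.FTTTT
..FTTT
..TT.T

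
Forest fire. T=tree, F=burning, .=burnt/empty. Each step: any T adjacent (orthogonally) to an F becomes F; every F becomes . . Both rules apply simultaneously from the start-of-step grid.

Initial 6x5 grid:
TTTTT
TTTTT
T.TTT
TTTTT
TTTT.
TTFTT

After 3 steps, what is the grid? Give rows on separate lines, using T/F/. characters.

Step 1: 3 trees catch fire, 1 burn out
  TTTTT
  TTTTT
  T.TTT
  TTTTT
  TTFT.
  TF.FT
Step 2: 5 trees catch fire, 3 burn out
  TTTTT
  TTTTT
  T.TTT
  TTFTT
  TF.F.
  F...F
Step 3: 4 trees catch fire, 5 burn out
  TTTTT
  TTTTT
  T.FTT
  TF.FT
  F....
  .....

TTTTT
TTTTT
T.FTT
TF.FT
F....
.....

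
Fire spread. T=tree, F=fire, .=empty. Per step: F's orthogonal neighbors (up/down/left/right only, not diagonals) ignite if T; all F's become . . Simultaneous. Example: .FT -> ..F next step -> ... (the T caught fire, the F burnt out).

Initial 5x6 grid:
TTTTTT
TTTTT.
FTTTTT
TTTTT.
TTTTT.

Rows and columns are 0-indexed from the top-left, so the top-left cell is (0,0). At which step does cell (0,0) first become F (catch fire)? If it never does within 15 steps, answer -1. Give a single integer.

Step 1: cell (0,0)='T' (+3 fires, +1 burnt)
Step 2: cell (0,0)='F' (+5 fires, +3 burnt)
  -> target ignites at step 2
Step 3: cell (0,0)='.' (+5 fires, +5 burnt)
Step 4: cell (0,0)='.' (+5 fires, +5 burnt)
Step 5: cell (0,0)='.' (+5 fires, +5 burnt)
Step 6: cell (0,0)='.' (+2 fires, +5 burnt)
Step 7: cell (0,0)='.' (+1 fires, +2 burnt)
Step 8: cell (0,0)='.' (+0 fires, +1 burnt)
  fire out at step 8

2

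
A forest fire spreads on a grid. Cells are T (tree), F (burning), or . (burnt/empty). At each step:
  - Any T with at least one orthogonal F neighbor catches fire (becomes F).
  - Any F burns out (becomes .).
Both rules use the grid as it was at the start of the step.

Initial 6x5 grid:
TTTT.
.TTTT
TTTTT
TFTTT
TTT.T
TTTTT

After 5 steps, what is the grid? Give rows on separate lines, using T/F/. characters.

Step 1: 4 trees catch fire, 1 burn out
  TTTT.
  .TTTT
  TFTTT
  F.FTT
  TFT.T
  TTTTT
Step 2: 7 trees catch fire, 4 burn out
  TTTT.
  .FTTT
  F.FTT
  ...FT
  F.F.T
  TFTTT
Step 3: 6 trees catch fire, 7 burn out
  TFTT.
  ..FTT
  ...FT
  ....F
  ....T
  F.FTT
Step 4: 6 trees catch fire, 6 burn out
  F.FT.
  ...FT
  ....F
  .....
  ....F
  ...FT
Step 5: 3 trees catch fire, 6 burn out
  ...F.
  ....F
  .....
  .....
  .....
  ....F

...F.
....F
.....
.....
.....
....F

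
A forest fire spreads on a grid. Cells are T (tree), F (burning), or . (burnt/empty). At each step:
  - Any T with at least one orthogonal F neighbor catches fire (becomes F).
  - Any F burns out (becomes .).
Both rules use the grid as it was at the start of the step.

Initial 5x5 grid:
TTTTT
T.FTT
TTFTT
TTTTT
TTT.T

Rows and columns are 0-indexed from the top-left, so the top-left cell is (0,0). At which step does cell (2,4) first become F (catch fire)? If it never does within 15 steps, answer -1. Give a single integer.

Step 1: cell (2,4)='T' (+5 fires, +2 burnt)
Step 2: cell (2,4)='F' (+8 fires, +5 burnt)
  -> target ignites at step 2
Step 3: cell (2,4)='.' (+6 fires, +8 burnt)
Step 4: cell (2,4)='.' (+2 fires, +6 burnt)
Step 5: cell (2,4)='.' (+0 fires, +2 burnt)
  fire out at step 5

2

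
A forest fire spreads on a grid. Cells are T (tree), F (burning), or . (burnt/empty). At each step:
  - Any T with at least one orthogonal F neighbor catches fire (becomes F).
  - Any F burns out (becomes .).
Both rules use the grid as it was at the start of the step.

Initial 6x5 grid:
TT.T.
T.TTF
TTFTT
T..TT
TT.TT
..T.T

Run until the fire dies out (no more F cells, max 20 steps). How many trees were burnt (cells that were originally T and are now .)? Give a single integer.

Answer: 18

Derivation:
Step 1: +5 fires, +2 burnt (F count now 5)
Step 2: +4 fires, +5 burnt (F count now 4)
Step 3: +4 fires, +4 burnt (F count now 4)
Step 4: +3 fires, +4 burnt (F count now 3)
Step 5: +2 fires, +3 burnt (F count now 2)
Step 6: +0 fires, +2 burnt (F count now 0)
Fire out after step 6
Initially T: 19, now '.': 29
Total burnt (originally-T cells now '.'): 18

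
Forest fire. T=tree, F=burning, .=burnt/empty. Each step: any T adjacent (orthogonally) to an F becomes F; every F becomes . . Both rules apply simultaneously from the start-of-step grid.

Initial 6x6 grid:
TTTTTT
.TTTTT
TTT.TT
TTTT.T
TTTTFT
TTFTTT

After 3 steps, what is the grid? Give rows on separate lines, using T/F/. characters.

Step 1: 6 trees catch fire, 2 burn out
  TTTTTT
  .TTTTT
  TTT.TT
  TTTT.T
  TTFF.F
  TF.FFT
Step 2: 6 trees catch fire, 6 burn out
  TTTTTT
  .TTTTT
  TTT.TT
  TTFF.F
  TF....
  F....F
Step 3: 4 trees catch fire, 6 burn out
  TTTTTT
  .TTTTT
  TTF.TF
  TF....
  F.....
  ......

TTTTTT
.TTTTT
TTF.TF
TF....
F.....
......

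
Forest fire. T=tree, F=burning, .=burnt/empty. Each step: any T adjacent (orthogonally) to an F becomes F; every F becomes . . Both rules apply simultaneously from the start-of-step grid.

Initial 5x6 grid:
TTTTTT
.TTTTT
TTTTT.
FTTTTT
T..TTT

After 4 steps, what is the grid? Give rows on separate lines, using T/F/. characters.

Step 1: 3 trees catch fire, 1 burn out
  TTTTTT
  .TTTTT
  FTTTT.
  .FTTTT
  F..TTT
Step 2: 2 trees catch fire, 3 burn out
  TTTTTT
  .TTTTT
  .FTTT.
  ..FTTT
  ...TTT
Step 3: 3 trees catch fire, 2 burn out
  TTTTTT
  .FTTTT
  ..FTT.
  ...FTT
  ...TTT
Step 4: 5 trees catch fire, 3 burn out
  TFTTTT
  ..FTTT
  ...FT.
  ....FT
  ...FTT

TFTTTT
..FTTT
...FT.
....FT
...FTT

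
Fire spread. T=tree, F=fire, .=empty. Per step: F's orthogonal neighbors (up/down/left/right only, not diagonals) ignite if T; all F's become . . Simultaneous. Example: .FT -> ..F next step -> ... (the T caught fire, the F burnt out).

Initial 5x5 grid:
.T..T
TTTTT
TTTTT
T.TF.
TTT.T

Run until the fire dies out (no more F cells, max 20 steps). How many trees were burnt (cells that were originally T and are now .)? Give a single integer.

Step 1: +2 fires, +1 burnt (F count now 2)
Step 2: +4 fires, +2 burnt (F count now 4)
Step 3: +4 fires, +4 burnt (F count now 4)
Step 4: +4 fires, +4 burnt (F count now 4)
Step 5: +3 fires, +4 burnt (F count now 3)
Step 6: +0 fires, +3 burnt (F count now 0)
Fire out after step 6
Initially T: 18, now '.': 24
Total burnt (originally-T cells now '.'): 17

Answer: 17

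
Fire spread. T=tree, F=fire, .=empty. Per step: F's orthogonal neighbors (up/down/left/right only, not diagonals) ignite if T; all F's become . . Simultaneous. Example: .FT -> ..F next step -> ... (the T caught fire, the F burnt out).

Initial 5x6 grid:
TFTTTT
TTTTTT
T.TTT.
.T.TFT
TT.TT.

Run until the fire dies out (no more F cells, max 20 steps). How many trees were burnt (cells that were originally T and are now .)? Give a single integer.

Step 1: +7 fires, +2 burnt (F count now 7)
Step 2: +6 fires, +7 burnt (F count now 6)
Step 3: +5 fires, +6 burnt (F count now 5)
Step 4: +1 fires, +5 burnt (F count now 1)
Step 5: +0 fires, +1 burnt (F count now 0)
Fire out after step 5
Initially T: 22, now '.': 27
Total burnt (originally-T cells now '.'): 19

Answer: 19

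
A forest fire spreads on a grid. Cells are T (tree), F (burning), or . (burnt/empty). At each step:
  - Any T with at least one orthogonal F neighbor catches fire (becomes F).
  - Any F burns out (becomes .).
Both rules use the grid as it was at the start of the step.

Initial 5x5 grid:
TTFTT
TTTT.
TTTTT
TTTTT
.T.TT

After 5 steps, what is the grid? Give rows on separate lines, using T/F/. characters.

Step 1: 3 trees catch fire, 1 burn out
  TF.FT
  TTFT.
  TTTTT
  TTTTT
  .T.TT
Step 2: 5 trees catch fire, 3 burn out
  F...F
  TF.F.
  TTFTT
  TTTTT
  .T.TT
Step 3: 4 trees catch fire, 5 burn out
  .....
  F....
  TF.FT
  TTFTT
  .T.TT
Step 4: 4 trees catch fire, 4 burn out
  .....
  .....
  F...F
  TF.FT
  .T.TT
Step 5: 4 trees catch fire, 4 burn out
  .....
  .....
  .....
  F...F
  .F.FT

.....
.....
.....
F...F
.F.FT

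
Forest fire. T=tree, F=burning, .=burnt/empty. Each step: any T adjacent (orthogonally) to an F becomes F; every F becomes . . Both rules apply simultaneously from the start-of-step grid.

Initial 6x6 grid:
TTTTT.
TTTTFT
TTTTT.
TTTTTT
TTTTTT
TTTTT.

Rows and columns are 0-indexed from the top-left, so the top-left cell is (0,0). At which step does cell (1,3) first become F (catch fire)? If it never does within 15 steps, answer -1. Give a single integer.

Step 1: cell (1,3)='F' (+4 fires, +1 burnt)
  -> target ignites at step 1
Step 2: cell (1,3)='.' (+4 fires, +4 burnt)
Step 3: cell (1,3)='.' (+6 fires, +4 burnt)
Step 4: cell (1,3)='.' (+7 fires, +6 burnt)
Step 5: cell (1,3)='.' (+5 fires, +7 burnt)
Step 6: cell (1,3)='.' (+3 fires, +5 burnt)
Step 7: cell (1,3)='.' (+2 fires, +3 burnt)
Step 8: cell (1,3)='.' (+1 fires, +2 burnt)
Step 9: cell (1,3)='.' (+0 fires, +1 burnt)
  fire out at step 9

1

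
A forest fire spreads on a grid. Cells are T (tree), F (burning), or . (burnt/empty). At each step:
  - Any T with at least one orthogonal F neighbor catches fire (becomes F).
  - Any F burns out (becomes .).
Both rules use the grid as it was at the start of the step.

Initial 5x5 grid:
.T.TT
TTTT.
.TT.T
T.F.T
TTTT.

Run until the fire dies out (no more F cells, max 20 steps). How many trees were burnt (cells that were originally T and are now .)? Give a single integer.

Step 1: +2 fires, +1 burnt (F count now 2)
Step 2: +4 fires, +2 burnt (F count now 4)
Step 3: +3 fires, +4 burnt (F count now 3)
Step 4: +4 fires, +3 burnt (F count now 4)
Step 5: +1 fires, +4 burnt (F count now 1)
Step 6: +0 fires, +1 burnt (F count now 0)
Fire out after step 6
Initially T: 16, now '.': 23
Total burnt (originally-T cells now '.'): 14

Answer: 14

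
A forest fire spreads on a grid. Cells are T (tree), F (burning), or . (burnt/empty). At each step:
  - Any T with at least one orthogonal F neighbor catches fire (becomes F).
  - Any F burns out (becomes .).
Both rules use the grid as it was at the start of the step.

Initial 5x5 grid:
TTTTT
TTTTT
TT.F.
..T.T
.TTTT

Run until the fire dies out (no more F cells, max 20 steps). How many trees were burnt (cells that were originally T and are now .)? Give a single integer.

Step 1: +1 fires, +1 burnt (F count now 1)
Step 2: +3 fires, +1 burnt (F count now 3)
Step 3: +3 fires, +3 burnt (F count now 3)
Step 4: +3 fires, +3 burnt (F count now 3)
Step 5: +2 fires, +3 burnt (F count now 2)
Step 6: +0 fires, +2 burnt (F count now 0)
Fire out after step 6
Initially T: 18, now '.': 19
Total burnt (originally-T cells now '.'): 12

Answer: 12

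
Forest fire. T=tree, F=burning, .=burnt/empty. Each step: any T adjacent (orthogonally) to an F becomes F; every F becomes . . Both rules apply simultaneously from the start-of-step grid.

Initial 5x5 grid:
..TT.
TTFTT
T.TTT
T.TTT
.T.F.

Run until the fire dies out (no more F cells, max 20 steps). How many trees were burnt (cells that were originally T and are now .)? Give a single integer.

Step 1: +5 fires, +2 burnt (F count now 5)
Step 2: +6 fires, +5 burnt (F count now 6)
Step 3: +2 fires, +6 burnt (F count now 2)
Step 4: +1 fires, +2 burnt (F count now 1)
Step 5: +0 fires, +1 burnt (F count now 0)
Fire out after step 5
Initially T: 15, now '.': 24
Total burnt (originally-T cells now '.'): 14

Answer: 14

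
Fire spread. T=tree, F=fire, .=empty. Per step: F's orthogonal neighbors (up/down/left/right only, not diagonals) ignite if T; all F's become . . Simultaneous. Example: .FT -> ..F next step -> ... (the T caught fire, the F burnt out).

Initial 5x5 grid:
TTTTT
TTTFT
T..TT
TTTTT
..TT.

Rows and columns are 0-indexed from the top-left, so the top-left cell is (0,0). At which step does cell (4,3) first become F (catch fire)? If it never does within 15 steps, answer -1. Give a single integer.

Step 1: cell (4,3)='T' (+4 fires, +1 burnt)
Step 2: cell (4,3)='T' (+5 fires, +4 burnt)
Step 3: cell (4,3)='F' (+5 fires, +5 burnt)
  -> target ignites at step 3
Step 4: cell (4,3)='.' (+4 fires, +5 burnt)
Step 5: cell (4,3)='.' (+1 fires, +4 burnt)
Step 6: cell (4,3)='.' (+0 fires, +1 burnt)
  fire out at step 6

3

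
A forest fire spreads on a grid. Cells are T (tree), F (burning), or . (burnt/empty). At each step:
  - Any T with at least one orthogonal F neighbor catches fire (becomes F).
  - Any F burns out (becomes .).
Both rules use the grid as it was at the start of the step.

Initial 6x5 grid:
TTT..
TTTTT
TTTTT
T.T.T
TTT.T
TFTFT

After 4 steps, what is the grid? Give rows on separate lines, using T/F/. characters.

Step 1: 4 trees catch fire, 2 burn out
  TTT..
  TTTTT
  TTTTT
  T.T.T
  TFT.T
  F.F.F
Step 2: 3 trees catch fire, 4 burn out
  TTT..
  TTTTT
  TTTTT
  T.T.T
  F.F.F
  .....
Step 3: 3 trees catch fire, 3 burn out
  TTT..
  TTTTT
  TTTTT
  F.F.F
  .....
  .....
Step 4: 3 trees catch fire, 3 burn out
  TTT..
  TTTTT
  FTFTF
  .....
  .....
  .....

TTT..
TTTTT
FTFTF
.....
.....
.....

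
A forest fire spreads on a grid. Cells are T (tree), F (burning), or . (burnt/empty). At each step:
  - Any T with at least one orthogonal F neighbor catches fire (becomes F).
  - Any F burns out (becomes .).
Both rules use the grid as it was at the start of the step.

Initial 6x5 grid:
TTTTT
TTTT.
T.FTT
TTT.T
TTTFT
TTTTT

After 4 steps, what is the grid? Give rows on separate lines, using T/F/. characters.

Step 1: 6 trees catch fire, 2 burn out
  TTTTT
  TTFT.
  T..FT
  TTF.T
  TTF.F
  TTTFT
Step 2: 9 trees catch fire, 6 burn out
  TTFTT
  TF.F.
  T...F
  TF..F
  TF...
  TTF.F
Step 3: 6 trees catch fire, 9 burn out
  TF.FT
  F....
  T....
  F....
  F....
  TF...
Step 4: 4 trees catch fire, 6 burn out
  F...F
  .....
  F....
  .....
  .....
  F....

F...F
.....
F....
.....
.....
F....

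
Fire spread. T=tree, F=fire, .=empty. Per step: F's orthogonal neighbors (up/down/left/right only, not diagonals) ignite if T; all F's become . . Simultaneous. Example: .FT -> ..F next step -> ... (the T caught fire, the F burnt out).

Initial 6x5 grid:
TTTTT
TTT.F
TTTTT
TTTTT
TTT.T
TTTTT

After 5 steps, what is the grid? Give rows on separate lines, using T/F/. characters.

Step 1: 2 trees catch fire, 1 burn out
  TTTTF
  TTT..
  TTTTF
  TTTTT
  TTT.T
  TTTTT
Step 2: 3 trees catch fire, 2 burn out
  TTTF.
  TTT..
  TTTF.
  TTTTF
  TTT.T
  TTTTT
Step 3: 4 trees catch fire, 3 burn out
  TTF..
  TTT..
  TTF..
  TTTF.
  TTT.F
  TTTTT
Step 4: 5 trees catch fire, 4 burn out
  TF...
  TTF..
  TF...
  TTF..
  TTT..
  TTTTF
Step 5: 6 trees catch fire, 5 burn out
  F....
  TF...
  F....
  TF...
  TTF..
  TTTF.

F....
TF...
F....
TF...
TTF..
TTTF.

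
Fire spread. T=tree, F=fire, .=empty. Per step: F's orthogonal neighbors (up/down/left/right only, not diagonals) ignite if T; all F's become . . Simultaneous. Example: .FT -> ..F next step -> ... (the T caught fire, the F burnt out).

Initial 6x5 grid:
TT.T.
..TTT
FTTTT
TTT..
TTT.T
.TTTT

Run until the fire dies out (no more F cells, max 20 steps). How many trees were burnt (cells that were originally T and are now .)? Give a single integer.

Step 1: +2 fires, +1 burnt (F count now 2)
Step 2: +3 fires, +2 burnt (F count now 3)
Step 3: +4 fires, +3 burnt (F count now 4)
Step 4: +4 fires, +4 burnt (F count now 4)
Step 5: +3 fires, +4 burnt (F count now 3)
Step 6: +1 fires, +3 burnt (F count now 1)
Step 7: +1 fires, +1 burnt (F count now 1)
Step 8: +1 fires, +1 burnt (F count now 1)
Step 9: +0 fires, +1 burnt (F count now 0)
Fire out after step 9
Initially T: 21, now '.': 28
Total burnt (originally-T cells now '.'): 19

Answer: 19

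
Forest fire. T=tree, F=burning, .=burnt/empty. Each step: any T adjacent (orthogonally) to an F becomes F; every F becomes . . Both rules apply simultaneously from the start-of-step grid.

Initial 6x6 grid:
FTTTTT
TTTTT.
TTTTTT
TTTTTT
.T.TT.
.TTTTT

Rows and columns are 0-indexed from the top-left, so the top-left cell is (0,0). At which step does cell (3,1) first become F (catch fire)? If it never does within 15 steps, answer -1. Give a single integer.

Step 1: cell (3,1)='T' (+2 fires, +1 burnt)
Step 2: cell (3,1)='T' (+3 fires, +2 burnt)
Step 3: cell (3,1)='T' (+4 fires, +3 burnt)
Step 4: cell (3,1)='F' (+4 fires, +4 burnt)
  -> target ignites at step 4
Step 5: cell (3,1)='.' (+5 fires, +4 burnt)
Step 6: cell (3,1)='.' (+3 fires, +5 burnt)
Step 7: cell (3,1)='.' (+4 fires, +3 burnt)
Step 8: cell (3,1)='.' (+3 fires, +4 burnt)
Step 9: cell (3,1)='.' (+1 fires, +3 burnt)
Step 10: cell (3,1)='.' (+1 fires, +1 burnt)
Step 11: cell (3,1)='.' (+0 fires, +1 burnt)
  fire out at step 11

4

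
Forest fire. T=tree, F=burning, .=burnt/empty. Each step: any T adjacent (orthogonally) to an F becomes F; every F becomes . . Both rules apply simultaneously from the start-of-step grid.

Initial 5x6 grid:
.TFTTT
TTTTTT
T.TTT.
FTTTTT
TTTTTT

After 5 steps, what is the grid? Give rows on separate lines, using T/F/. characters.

Step 1: 6 trees catch fire, 2 burn out
  .F.FTT
  TTFTTT
  F.TTT.
  .FTTTT
  FTTTTT
Step 2: 7 trees catch fire, 6 burn out
  ....FT
  FF.FTT
  ..FTT.
  ..FTTT
  .FTTTT
Step 3: 5 trees catch fire, 7 burn out
  .....F
  ....FT
  ...FT.
  ...FTT
  ..FTTT
Step 4: 4 trees catch fire, 5 burn out
  ......
  .....F
  ....F.
  ....FT
  ...FTT
Step 5: 2 trees catch fire, 4 burn out
  ......
  ......
  ......
  .....F
  ....FT

......
......
......
.....F
....FT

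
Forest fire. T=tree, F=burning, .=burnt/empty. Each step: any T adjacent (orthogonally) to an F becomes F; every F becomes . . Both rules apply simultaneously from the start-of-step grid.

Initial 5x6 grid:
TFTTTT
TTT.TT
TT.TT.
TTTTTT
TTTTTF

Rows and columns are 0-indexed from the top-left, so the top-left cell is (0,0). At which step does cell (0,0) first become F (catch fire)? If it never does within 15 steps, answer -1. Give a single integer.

Step 1: cell (0,0)='F' (+5 fires, +2 burnt)
  -> target ignites at step 1
Step 2: cell (0,0)='.' (+6 fires, +5 burnt)
Step 3: cell (0,0)='.' (+6 fires, +6 burnt)
Step 4: cell (0,0)='.' (+6 fires, +6 burnt)
Step 5: cell (0,0)='.' (+2 fires, +6 burnt)
Step 6: cell (0,0)='.' (+0 fires, +2 burnt)
  fire out at step 6

1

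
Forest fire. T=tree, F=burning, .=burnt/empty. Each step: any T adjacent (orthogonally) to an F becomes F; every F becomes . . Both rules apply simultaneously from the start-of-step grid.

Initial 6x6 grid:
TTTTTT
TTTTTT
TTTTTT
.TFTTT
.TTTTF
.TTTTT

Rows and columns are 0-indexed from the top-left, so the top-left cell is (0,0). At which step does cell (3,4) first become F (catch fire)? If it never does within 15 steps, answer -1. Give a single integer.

Step 1: cell (3,4)='T' (+7 fires, +2 burnt)
Step 2: cell (3,4)='F' (+9 fires, +7 burnt)
  -> target ignites at step 2
Step 3: cell (3,4)='.' (+8 fires, +9 burnt)
Step 4: cell (3,4)='.' (+5 fires, +8 burnt)
Step 5: cell (3,4)='.' (+2 fires, +5 burnt)
Step 6: cell (3,4)='.' (+0 fires, +2 burnt)
  fire out at step 6

2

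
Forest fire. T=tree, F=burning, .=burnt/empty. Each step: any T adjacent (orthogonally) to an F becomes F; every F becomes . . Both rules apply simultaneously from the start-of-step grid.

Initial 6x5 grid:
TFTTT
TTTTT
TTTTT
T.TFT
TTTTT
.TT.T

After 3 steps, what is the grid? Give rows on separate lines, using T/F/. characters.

Step 1: 7 trees catch fire, 2 burn out
  F.FTT
  TFTTT
  TTTFT
  T.F.F
  TTTFT
  .TT.T
Step 2: 9 trees catch fire, 7 burn out
  ...FT
  F.FFT
  TFF.F
  T....
  TTF.F
  .TT.T
Step 3: 6 trees catch fire, 9 burn out
  ....F
  ....F
  F....
  T....
  TF...
  .TF.F

....F
....F
F....
T....
TF...
.TF.F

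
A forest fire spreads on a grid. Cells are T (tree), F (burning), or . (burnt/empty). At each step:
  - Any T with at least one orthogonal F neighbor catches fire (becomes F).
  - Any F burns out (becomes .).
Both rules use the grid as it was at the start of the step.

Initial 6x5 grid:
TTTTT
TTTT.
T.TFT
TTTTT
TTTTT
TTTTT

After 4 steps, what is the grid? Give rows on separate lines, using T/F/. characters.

Step 1: 4 trees catch fire, 1 burn out
  TTTTT
  TTTF.
  T.F.F
  TTTFT
  TTTTT
  TTTTT
Step 2: 5 trees catch fire, 4 burn out
  TTTFT
  TTF..
  T....
  TTF.F
  TTTFT
  TTTTT
Step 3: 7 trees catch fire, 5 burn out
  TTF.F
  TF...
  T....
  TF...
  TTF.F
  TTTFT
Step 4: 6 trees catch fire, 7 burn out
  TF...
  F....
  T....
  F....
  TF...
  TTF.F

TF...
F....
T....
F....
TF...
TTF.F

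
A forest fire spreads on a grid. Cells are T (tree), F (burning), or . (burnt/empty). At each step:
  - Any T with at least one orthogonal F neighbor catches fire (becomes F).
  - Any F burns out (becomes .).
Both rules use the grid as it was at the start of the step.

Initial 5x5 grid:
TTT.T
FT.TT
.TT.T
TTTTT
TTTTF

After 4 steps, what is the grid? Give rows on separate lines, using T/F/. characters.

Step 1: 4 trees catch fire, 2 burn out
  FTT.T
  .F.TT
  .TT.T
  TTTTF
  TTTF.
Step 2: 5 trees catch fire, 4 burn out
  .FT.T
  ...TT
  .FT.F
  TTTF.
  TTF..
Step 3: 6 trees catch fire, 5 burn out
  ..F.T
  ...TF
  ..F..
  TFF..
  TF...
Step 4: 4 trees catch fire, 6 burn out
  ....F
  ...F.
  .....
  F....
  F....

....F
...F.
.....
F....
F....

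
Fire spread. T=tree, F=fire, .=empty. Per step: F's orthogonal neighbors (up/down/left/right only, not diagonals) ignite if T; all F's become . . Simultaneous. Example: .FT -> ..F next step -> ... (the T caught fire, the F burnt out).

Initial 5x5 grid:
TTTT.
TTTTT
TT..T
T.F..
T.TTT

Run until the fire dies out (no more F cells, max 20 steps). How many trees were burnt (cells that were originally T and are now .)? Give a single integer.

Step 1: +1 fires, +1 burnt (F count now 1)
Step 2: +1 fires, +1 burnt (F count now 1)
Step 3: +1 fires, +1 burnt (F count now 1)
Step 4: +0 fires, +1 burnt (F count now 0)
Fire out after step 4
Initially T: 17, now '.': 11
Total burnt (originally-T cells now '.'): 3

Answer: 3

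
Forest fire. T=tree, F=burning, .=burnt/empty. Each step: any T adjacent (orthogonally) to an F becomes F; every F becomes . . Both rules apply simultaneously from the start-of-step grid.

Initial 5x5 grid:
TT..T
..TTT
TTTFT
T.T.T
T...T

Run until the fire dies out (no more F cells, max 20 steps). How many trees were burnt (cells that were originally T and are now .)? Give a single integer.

Answer: 13

Derivation:
Step 1: +3 fires, +1 burnt (F count now 3)
Step 2: +5 fires, +3 burnt (F count now 5)
Step 3: +3 fires, +5 burnt (F count now 3)
Step 4: +1 fires, +3 burnt (F count now 1)
Step 5: +1 fires, +1 burnt (F count now 1)
Step 6: +0 fires, +1 burnt (F count now 0)
Fire out after step 6
Initially T: 15, now '.': 23
Total burnt (originally-T cells now '.'): 13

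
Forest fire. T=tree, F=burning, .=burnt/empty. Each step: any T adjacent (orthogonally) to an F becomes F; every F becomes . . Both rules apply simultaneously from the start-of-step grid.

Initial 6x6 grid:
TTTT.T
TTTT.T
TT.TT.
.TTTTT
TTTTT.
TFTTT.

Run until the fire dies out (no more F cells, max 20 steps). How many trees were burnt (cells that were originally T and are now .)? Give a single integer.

Step 1: +3 fires, +1 burnt (F count now 3)
Step 2: +4 fires, +3 burnt (F count now 4)
Step 3: +4 fires, +4 burnt (F count now 4)
Step 4: +4 fires, +4 burnt (F count now 4)
Step 5: +5 fires, +4 burnt (F count now 5)
Step 6: +5 fires, +5 burnt (F count now 5)
Step 7: +1 fires, +5 burnt (F count now 1)
Step 8: +0 fires, +1 burnt (F count now 0)
Fire out after step 8
Initially T: 28, now '.': 34
Total burnt (originally-T cells now '.'): 26

Answer: 26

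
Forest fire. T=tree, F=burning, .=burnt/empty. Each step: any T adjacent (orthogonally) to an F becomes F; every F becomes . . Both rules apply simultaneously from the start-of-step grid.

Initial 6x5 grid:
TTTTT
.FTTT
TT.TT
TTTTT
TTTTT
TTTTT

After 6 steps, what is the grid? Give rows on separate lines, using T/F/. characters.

Step 1: 3 trees catch fire, 1 burn out
  TFTTT
  ..FTT
  TF.TT
  TTTTT
  TTTTT
  TTTTT
Step 2: 5 trees catch fire, 3 burn out
  F.FTT
  ...FT
  F..TT
  TFTTT
  TTTTT
  TTTTT
Step 3: 6 trees catch fire, 5 burn out
  ...FT
  ....F
  ...FT
  F.FTT
  TFTTT
  TTTTT
Step 4: 6 trees catch fire, 6 burn out
  ....F
  .....
  ....F
  ...FT
  F.FTT
  TFTTT
Step 5: 4 trees catch fire, 6 burn out
  .....
  .....
  .....
  ....F
  ...FT
  F.FTT
Step 6: 2 trees catch fire, 4 burn out
  .....
  .....
  .....
  .....
  ....F
  ...FT

.....
.....
.....
.....
....F
...FT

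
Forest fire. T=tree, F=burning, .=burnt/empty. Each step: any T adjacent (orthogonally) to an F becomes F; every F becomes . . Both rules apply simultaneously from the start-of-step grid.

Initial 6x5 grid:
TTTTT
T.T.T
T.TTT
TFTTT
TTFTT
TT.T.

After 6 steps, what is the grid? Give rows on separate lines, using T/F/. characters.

Step 1: 4 trees catch fire, 2 burn out
  TTTTT
  T.T.T
  T.TTT
  F.FTT
  TF.FT
  TT.T.
Step 2: 7 trees catch fire, 4 burn out
  TTTTT
  T.T.T
  F.FTT
  ...FT
  F...F
  TF.F.
Step 3: 5 trees catch fire, 7 burn out
  TTTTT
  F.F.T
  ...FT
  ....F
  .....
  F....
Step 4: 3 trees catch fire, 5 burn out
  FTFTT
  ....T
  ....F
  .....
  .....
  .....
Step 5: 3 trees catch fire, 3 burn out
  .F.FT
  ....F
  .....
  .....
  .....
  .....
Step 6: 1 trees catch fire, 3 burn out
  ....F
  .....
  .....
  .....
  .....
  .....

....F
.....
.....
.....
.....
.....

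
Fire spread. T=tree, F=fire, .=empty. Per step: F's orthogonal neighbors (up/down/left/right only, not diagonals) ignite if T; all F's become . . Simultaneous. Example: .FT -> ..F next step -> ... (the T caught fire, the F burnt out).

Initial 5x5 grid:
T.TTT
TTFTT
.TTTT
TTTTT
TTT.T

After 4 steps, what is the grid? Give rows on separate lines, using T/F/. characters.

Step 1: 4 trees catch fire, 1 burn out
  T.FTT
  TF.FT
  .TFTT
  TTTTT
  TTT.T
Step 2: 6 trees catch fire, 4 burn out
  T..FT
  F...F
  .F.FT
  TTFTT
  TTT.T
Step 3: 6 trees catch fire, 6 burn out
  F...F
  .....
  ....F
  TF.FT
  TTF.T
Step 4: 3 trees catch fire, 6 burn out
  .....
  .....
  .....
  F...F
  TF..T

.....
.....
.....
F...F
TF..T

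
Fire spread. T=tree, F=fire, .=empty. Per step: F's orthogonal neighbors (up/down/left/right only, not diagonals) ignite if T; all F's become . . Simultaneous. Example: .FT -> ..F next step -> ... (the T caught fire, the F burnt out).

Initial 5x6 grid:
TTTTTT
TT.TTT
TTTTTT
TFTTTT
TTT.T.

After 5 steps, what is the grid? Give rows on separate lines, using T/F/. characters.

Step 1: 4 trees catch fire, 1 burn out
  TTTTTT
  TT.TTT
  TFTTTT
  F.FTTT
  TFT.T.
Step 2: 6 trees catch fire, 4 burn out
  TTTTTT
  TF.TTT
  F.FTTT
  ...FTT
  F.F.T.
Step 3: 4 trees catch fire, 6 burn out
  TFTTTT
  F..TTT
  ...FTT
  ....FT
  ....T.
Step 4: 6 trees catch fire, 4 burn out
  F.FTTT
  ...FTT
  ....FT
  .....F
  ....F.
Step 5: 3 trees catch fire, 6 burn out
  ...FTT
  ....FT
  .....F
  ......
  ......

...FTT
....FT
.....F
......
......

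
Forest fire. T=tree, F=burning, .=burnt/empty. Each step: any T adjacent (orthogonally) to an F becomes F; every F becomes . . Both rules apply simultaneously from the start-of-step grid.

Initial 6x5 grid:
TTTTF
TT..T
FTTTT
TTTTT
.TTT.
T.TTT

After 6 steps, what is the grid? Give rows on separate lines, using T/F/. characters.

Step 1: 5 trees catch fire, 2 burn out
  TTTF.
  FT..F
  .FTTT
  FTTTT
  .TTT.
  T.TTT
Step 2: 6 trees catch fire, 5 burn out
  FTF..
  .F...
  ..FTF
  .FTTT
  .TTT.
  T.TTT
Step 3: 5 trees catch fire, 6 burn out
  .F...
  .....
  ...F.
  ..FTF
  .FTT.
  T.TTT
Step 4: 2 trees catch fire, 5 burn out
  .....
  .....
  .....
  ...F.
  ..FT.
  T.TTT
Step 5: 2 trees catch fire, 2 burn out
  .....
  .....
  .....
  .....
  ...F.
  T.FTT
Step 6: 1 trees catch fire, 2 burn out
  .....
  .....
  .....
  .....
  .....
  T..FT

.....
.....
.....
.....
.....
T..FT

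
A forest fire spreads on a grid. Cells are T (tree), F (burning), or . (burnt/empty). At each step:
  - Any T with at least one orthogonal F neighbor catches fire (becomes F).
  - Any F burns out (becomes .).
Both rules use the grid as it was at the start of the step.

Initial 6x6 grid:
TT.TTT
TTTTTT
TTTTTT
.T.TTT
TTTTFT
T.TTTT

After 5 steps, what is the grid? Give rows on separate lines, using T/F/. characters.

Step 1: 4 trees catch fire, 1 burn out
  TT.TTT
  TTTTTT
  TTTTTT
  .T.TFT
  TTTF.F
  T.TTFT
Step 2: 6 trees catch fire, 4 burn out
  TT.TTT
  TTTTTT
  TTTTFT
  .T.F.F
  TTF...
  T.TF.F
Step 3: 5 trees catch fire, 6 burn out
  TT.TTT
  TTTTFT
  TTTF.F
  .T....
  TF....
  T.F...
Step 4: 6 trees catch fire, 5 burn out
  TT.TFT
  TTTF.F
  TTF...
  .F....
  F.....
  T.....
Step 5: 5 trees catch fire, 6 burn out
  TT.F.F
  TTF...
  TF....
  ......
  ......
  F.....

TT.F.F
TTF...
TF....
......
......
F.....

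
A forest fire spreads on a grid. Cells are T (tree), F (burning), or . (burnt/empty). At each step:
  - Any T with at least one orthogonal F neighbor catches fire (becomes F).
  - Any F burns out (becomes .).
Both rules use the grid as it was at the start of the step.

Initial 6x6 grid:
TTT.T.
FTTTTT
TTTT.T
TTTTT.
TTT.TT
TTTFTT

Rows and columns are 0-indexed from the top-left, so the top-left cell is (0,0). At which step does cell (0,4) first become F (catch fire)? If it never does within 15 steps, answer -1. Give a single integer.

Step 1: cell (0,4)='T' (+5 fires, +2 burnt)
Step 2: cell (0,4)='T' (+8 fires, +5 burnt)
Step 3: cell (0,4)='T' (+10 fires, +8 burnt)
Step 4: cell (0,4)='T' (+3 fires, +10 burnt)
Step 5: cell (0,4)='F' (+2 fires, +3 burnt)
  -> target ignites at step 5
Step 6: cell (0,4)='.' (+1 fires, +2 burnt)
Step 7: cell (0,4)='.' (+0 fires, +1 burnt)
  fire out at step 7

5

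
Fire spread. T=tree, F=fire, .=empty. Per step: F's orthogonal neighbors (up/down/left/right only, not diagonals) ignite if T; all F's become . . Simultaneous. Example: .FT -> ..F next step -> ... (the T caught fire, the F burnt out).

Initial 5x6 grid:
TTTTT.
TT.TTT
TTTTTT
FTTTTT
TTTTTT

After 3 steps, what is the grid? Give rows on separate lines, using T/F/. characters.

Step 1: 3 trees catch fire, 1 burn out
  TTTTT.
  TT.TTT
  FTTTTT
  .FTTTT
  FTTTTT
Step 2: 4 trees catch fire, 3 burn out
  TTTTT.
  FT.TTT
  .FTTTT
  ..FTTT
  .FTTTT
Step 3: 5 trees catch fire, 4 burn out
  FTTTT.
  .F.TTT
  ..FTTT
  ...FTT
  ..FTTT

FTTTT.
.F.TTT
..FTTT
...FTT
..FTTT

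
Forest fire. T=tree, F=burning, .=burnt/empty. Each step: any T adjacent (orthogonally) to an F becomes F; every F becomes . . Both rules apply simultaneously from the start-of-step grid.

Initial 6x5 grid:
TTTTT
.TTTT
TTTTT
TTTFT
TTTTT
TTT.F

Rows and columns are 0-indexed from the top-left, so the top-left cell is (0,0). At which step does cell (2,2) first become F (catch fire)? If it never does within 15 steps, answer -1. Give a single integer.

Step 1: cell (2,2)='T' (+5 fires, +2 burnt)
Step 2: cell (2,2)='F' (+5 fires, +5 burnt)
  -> target ignites at step 2
Step 3: cell (2,2)='.' (+7 fires, +5 burnt)
Step 4: cell (2,2)='.' (+6 fires, +7 burnt)
Step 5: cell (2,2)='.' (+2 fires, +6 burnt)
Step 6: cell (2,2)='.' (+1 fires, +2 burnt)
Step 7: cell (2,2)='.' (+0 fires, +1 burnt)
  fire out at step 7

2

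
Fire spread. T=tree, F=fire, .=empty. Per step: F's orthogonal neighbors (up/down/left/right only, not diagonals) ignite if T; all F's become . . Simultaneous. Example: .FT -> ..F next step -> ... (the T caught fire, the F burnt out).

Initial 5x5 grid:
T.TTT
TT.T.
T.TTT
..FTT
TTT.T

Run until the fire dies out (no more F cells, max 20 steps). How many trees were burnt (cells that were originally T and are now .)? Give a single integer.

Answer: 13

Derivation:
Step 1: +3 fires, +1 burnt (F count now 3)
Step 2: +3 fires, +3 burnt (F count now 3)
Step 3: +4 fires, +3 burnt (F count now 4)
Step 4: +1 fires, +4 burnt (F count now 1)
Step 5: +2 fires, +1 burnt (F count now 2)
Step 6: +0 fires, +2 burnt (F count now 0)
Fire out after step 6
Initially T: 17, now '.': 21
Total burnt (originally-T cells now '.'): 13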